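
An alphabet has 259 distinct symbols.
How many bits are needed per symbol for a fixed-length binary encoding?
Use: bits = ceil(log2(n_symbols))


log2(259) = 8.0168
Bracket: 2^8 = 256 < 259 <= 2^9 = 512
So ceil(log2(259)) = 9

bits = ceil(log2(259)) = ceil(8.0168) = 9 bits


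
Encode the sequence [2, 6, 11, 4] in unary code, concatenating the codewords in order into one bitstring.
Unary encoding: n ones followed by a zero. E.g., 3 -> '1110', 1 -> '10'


Encode each number as n ones followed by a terminating 0:
  2 -> 110 (3 bits)
  6 -> 1111110 (7 bits)
  11 -> 111111111110 (12 bits)
  4 -> 11110 (5 bits)
Total length = 3 + 7 + 12 + 5 = 27 bits.

Unary([2, 6, 11, 4]) = 110111111011111111111011110 (27 bits)


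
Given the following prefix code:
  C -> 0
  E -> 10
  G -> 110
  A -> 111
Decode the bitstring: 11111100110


Decoding step by step:
Bits 111 -> A
Bits 111 -> A
Bits 0 -> C
Bits 0 -> C
Bits 110 -> G


Decoded message: AACCG


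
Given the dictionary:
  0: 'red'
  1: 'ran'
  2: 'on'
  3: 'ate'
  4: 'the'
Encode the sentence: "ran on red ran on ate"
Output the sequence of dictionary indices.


Look up each word in the dictionary:
  'ran' -> 1
  'on' -> 2
  'red' -> 0
  'ran' -> 1
  'on' -> 2
  'ate' -> 3

Encoded: [1, 2, 0, 1, 2, 3]


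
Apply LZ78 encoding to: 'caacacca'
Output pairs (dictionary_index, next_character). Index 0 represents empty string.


LZ78 encoding steps:
Dictionary: {0: ''}
Step 1: w='' (idx 0), next='c' -> output (0, 'c'), add 'c' as idx 1
Step 2: w='' (idx 0), next='a' -> output (0, 'a'), add 'a' as idx 2
Step 3: w='a' (idx 2), next='c' -> output (2, 'c'), add 'ac' as idx 3
Step 4: w='ac' (idx 3), next='c' -> output (3, 'c'), add 'acc' as idx 4
Step 5: w='a' (idx 2), end of input -> output (2, '')


Encoded: [(0, 'c'), (0, 'a'), (2, 'c'), (3, 'c'), (2, '')]


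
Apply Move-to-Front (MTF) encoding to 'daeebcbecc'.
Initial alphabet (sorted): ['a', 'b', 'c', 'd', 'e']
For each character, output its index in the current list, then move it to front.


MTF encoding:
'd': index 3 in ['a', 'b', 'c', 'd', 'e'] -> ['d', 'a', 'b', 'c', 'e']
'a': index 1 in ['d', 'a', 'b', 'c', 'e'] -> ['a', 'd', 'b', 'c', 'e']
'e': index 4 in ['a', 'd', 'b', 'c', 'e'] -> ['e', 'a', 'd', 'b', 'c']
'e': index 0 in ['e', 'a', 'd', 'b', 'c'] -> ['e', 'a', 'd', 'b', 'c']
'b': index 3 in ['e', 'a', 'd', 'b', 'c'] -> ['b', 'e', 'a', 'd', 'c']
'c': index 4 in ['b', 'e', 'a', 'd', 'c'] -> ['c', 'b', 'e', 'a', 'd']
'b': index 1 in ['c', 'b', 'e', 'a', 'd'] -> ['b', 'c', 'e', 'a', 'd']
'e': index 2 in ['b', 'c', 'e', 'a', 'd'] -> ['e', 'b', 'c', 'a', 'd']
'c': index 2 in ['e', 'b', 'c', 'a', 'd'] -> ['c', 'e', 'b', 'a', 'd']
'c': index 0 in ['c', 'e', 'b', 'a', 'd'] -> ['c', 'e', 'b', 'a', 'd']


Output: [3, 1, 4, 0, 3, 4, 1, 2, 2, 0]


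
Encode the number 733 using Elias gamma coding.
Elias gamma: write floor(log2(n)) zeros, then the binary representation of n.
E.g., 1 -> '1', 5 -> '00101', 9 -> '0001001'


num_bits = floor(log2(733)) + 1 = 10
leading_zeros = num_bits - 1 = 9
binary(733) = 1011011101

Elias gamma(733) = '000000000' + '1011011101' = 0000000001011011101 (19 bits)


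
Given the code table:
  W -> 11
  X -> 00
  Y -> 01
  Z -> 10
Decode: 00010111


Decoding:
00 -> X
01 -> Y
01 -> Y
11 -> W


Result: XYYW


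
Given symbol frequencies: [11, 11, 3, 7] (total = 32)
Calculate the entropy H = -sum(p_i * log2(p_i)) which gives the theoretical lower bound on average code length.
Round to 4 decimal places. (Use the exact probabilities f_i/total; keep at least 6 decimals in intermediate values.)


Per-symbol terms -p_i * log2(p_i) with p_i = f_i/32:
  p = 11/32 = 0.343750: log2(p) = -1.540568, -p*log2(p) = 0.529570
  p = 11/32 = 0.343750: log2(p) = -1.540568, -p*log2(p) = 0.529570
  p = 3/32 = 0.093750: log2(p) = -3.415037, -p*log2(p) = 0.320160
  p = 7/32 = 0.218750: log2(p) = -2.192645, -p*log2(p) = 0.479641
H = 0.529570 + 0.529570 + 0.320160 + 0.479641 = 1.858941

H = 1.8589 bits/symbol


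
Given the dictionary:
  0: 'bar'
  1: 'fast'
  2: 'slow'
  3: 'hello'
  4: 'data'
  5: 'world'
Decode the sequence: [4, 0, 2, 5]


Look up each index in the dictionary:
  4 -> 'data'
  0 -> 'bar'
  2 -> 'slow'
  5 -> 'world'

Decoded: "data bar slow world"


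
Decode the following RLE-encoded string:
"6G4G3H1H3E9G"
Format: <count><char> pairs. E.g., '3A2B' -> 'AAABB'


Expanding each <count><char> pair:
  6G -> 'GGGGGG'
  4G -> 'GGGG'
  3H -> 'HHH'
  1H -> 'H'
  3E -> 'EEE'
  9G -> 'GGGGGGGGG'

Decoded = GGGGGGGGGGHHHHEEEGGGGGGGGG


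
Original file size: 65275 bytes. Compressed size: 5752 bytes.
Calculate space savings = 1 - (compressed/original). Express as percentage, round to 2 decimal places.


ratio = compressed/original = 5752/65275 = 0.088119
savings = 1 - ratio = 1 - 0.088119 = 0.911881
as a percentage: 0.911881 * 100 = 91.19%

Space savings = 1 - 5752/65275 = 91.19%


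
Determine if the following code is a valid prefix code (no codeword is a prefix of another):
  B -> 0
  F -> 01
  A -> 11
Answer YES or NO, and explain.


Checking each pair (does one codeword prefix another?):
  B='0' vs F='01': prefix -- VIOLATION

NO -- this is NOT a valid prefix code. B (0) is a prefix of F (01).


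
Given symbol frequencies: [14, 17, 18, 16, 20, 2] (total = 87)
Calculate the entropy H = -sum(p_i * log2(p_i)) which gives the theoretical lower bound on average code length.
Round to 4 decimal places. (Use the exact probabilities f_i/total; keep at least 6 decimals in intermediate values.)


Per-symbol terms -p_i * log2(p_i) with p_i = f_i/87:
  p = 14/87 = 0.160920: log2(p) = -2.635589, -p*log2(p) = 0.424118
  p = 17/87 = 0.195402: log2(p) = -2.355481, -p*log2(p) = 0.460266
  p = 18/87 = 0.206897: log2(p) = -2.273018, -p*log2(p) = 0.470280
  p = 16/87 = 0.183908: log2(p) = -2.442943, -p*log2(p) = 0.449277
  p = 20/87 = 0.229885: log2(p) = -2.121015, -p*log2(p) = 0.487590
  p = 2/87 = 0.022989: log2(p) = -5.442943, -p*log2(p) = 0.125125
H = 0.424118 + 0.460266 + 0.470280 + 0.449277 + 0.487590 + 0.125125 = 2.416656

H = 2.4167 bits/symbol


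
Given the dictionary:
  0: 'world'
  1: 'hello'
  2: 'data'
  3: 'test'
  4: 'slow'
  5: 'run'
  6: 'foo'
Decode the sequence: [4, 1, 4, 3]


Look up each index in the dictionary:
  4 -> 'slow'
  1 -> 'hello'
  4 -> 'slow'
  3 -> 'test'

Decoded: "slow hello slow test"


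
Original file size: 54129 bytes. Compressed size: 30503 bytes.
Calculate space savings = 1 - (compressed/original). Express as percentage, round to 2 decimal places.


ratio = compressed/original = 30503/54129 = 0.563524
savings = 1 - ratio = 1 - 0.563524 = 0.436476
as a percentage: 0.436476 * 100 = 43.65%

Space savings = 1 - 30503/54129 = 43.65%


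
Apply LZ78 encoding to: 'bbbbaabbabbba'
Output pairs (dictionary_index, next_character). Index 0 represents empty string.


LZ78 encoding steps:
Dictionary: {0: ''}
Step 1: w='' (idx 0), next='b' -> output (0, 'b'), add 'b' as idx 1
Step 2: w='b' (idx 1), next='b' -> output (1, 'b'), add 'bb' as idx 2
Step 3: w='b' (idx 1), next='a' -> output (1, 'a'), add 'ba' as idx 3
Step 4: w='' (idx 0), next='a' -> output (0, 'a'), add 'a' as idx 4
Step 5: w='bb' (idx 2), next='a' -> output (2, 'a'), add 'bba' as idx 5
Step 6: w='bb' (idx 2), next='b' -> output (2, 'b'), add 'bbb' as idx 6
Step 7: w='a' (idx 4), end of input -> output (4, '')


Encoded: [(0, 'b'), (1, 'b'), (1, 'a'), (0, 'a'), (2, 'a'), (2, 'b'), (4, '')]


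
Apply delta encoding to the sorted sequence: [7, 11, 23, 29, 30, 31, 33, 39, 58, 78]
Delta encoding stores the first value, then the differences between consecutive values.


First value: 7
Deltas:
  11 - 7 = 4
  23 - 11 = 12
  29 - 23 = 6
  30 - 29 = 1
  31 - 30 = 1
  33 - 31 = 2
  39 - 33 = 6
  58 - 39 = 19
  78 - 58 = 20


Delta encoded: [7, 4, 12, 6, 1, 1, 2, 6, 19, 20]


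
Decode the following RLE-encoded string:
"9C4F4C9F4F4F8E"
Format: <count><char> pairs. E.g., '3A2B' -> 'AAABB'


Expanding each <count><char> pair:
  9C -> 'CCCCCCCCC'
  4F -> 'FFFF'
  4C -> 'CCCC'
  9F -> 'FFFFFFFFF'
  4F -> 'FFFF'
  4F -> 'FFFF'
  8E -> 'EEEEEEEE'

Decoded = CCCCCCCCCFFFFCCCCFFFFFFFFFFFFFFFFFEEEEEEEE


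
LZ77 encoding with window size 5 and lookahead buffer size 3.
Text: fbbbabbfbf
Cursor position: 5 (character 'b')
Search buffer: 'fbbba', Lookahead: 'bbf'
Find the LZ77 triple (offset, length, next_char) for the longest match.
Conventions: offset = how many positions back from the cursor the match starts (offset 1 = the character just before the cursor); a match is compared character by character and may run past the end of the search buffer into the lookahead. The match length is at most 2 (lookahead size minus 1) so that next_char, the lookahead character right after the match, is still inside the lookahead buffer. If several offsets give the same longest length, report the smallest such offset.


Try each offset into the search buffer:
  offset=1 (pos 4, char 'a'): match length 0
  offset=2 (pos 3, char 'b'): match length 1
  offset=3 (pos 2, char 'b'): match length 2
  offset=4 (pos 1, char 'b'): match length 2
  offset=5 (pos 0, char 'f'): match length 0
Longest match has length 2, found at offsets 3, 4; take the smallest, offset 3.
next_char = character at position 5 + 2 = 7 -> 'f'

Best match: offset=3, length=2 (matching 'bb' starting at position 2)
LZ77 triple: (3, 2, 'f')


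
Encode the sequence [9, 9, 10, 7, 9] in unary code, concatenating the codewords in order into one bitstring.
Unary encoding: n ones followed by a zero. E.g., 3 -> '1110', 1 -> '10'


Encode each number as n ones followed by a terminating 0:
  9 -> 1111111110 (10 bits)
  9 -> 1111111110 (10 bits)
  10 -> 11111111110 (11 bits)
  7 -> 11111110 (8 bits)
  9 -> 1111111110 (10 bits)
Total length = 10 + 10 + 11 + 8 + 10 = 49 bits.

Unary([9, 9, 10, 7, 9]) = 1111111110111111111011111111110111111101111111110 (49 bits)


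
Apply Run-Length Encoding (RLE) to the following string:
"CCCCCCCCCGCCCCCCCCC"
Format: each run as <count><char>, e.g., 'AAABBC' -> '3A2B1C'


Scanning runs left to right:
  i=0: run of 'C' x 9 -> '9C'
  i=9: run of 'G' x 1 -> '1G'
  i=10: run of 'C' x 9 -> '9C'

RLE = 9C1G9C


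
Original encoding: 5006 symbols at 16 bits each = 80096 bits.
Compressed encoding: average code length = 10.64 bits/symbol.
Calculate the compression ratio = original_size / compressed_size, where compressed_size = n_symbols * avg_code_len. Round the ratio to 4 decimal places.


original_size = n_symbols * orig_bits = 5006 * 16 = 80096 bits
compressed_size = n_symbols * avg_code_len = 5006 * 10.64 = 53263.84 bits
ratio = original_size / compressed_size = 80096 / 53263.84 = 1.5038

Compression ratio = 1.5038


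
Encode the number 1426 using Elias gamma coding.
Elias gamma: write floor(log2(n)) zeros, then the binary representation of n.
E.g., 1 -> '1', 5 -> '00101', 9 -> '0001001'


num_bits = floor(log2(1426)) + 1 = 11
leading_zeros = num_bits - 1 = 10
binary(1426) = 10110010010

Elias gamma(1426) = '0000000000' + '10110010010' = 000000000010110010010 (21 bits)


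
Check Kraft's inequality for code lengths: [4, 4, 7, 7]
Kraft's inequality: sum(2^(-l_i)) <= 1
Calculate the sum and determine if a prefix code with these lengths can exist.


Sum = 2^(-4) + 2^(-4) + 2^(-7) + 2^(-7)
    = 0.0625 + 0.0625 + 0.0078125 + 0.0078125
    = 18/128 = 0.140625
Since 0.140625 <= 1, Kraft's inequality IS satisfied.
A prefix code with these lengths CAN exist.

Kraft sum = 0.140625. Satisfied.


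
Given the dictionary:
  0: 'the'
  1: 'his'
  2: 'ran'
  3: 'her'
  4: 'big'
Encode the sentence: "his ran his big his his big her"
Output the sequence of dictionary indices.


Look up each word in the dictionary:
  'his' -> 1
  'ran' -> 2
  'his' -> 1
  'big' -> 4
  'his' -> 1
  'his' -> 1
  'big' -> 4
  'her' -> 3

Encoded: [1, 2, 1, 4, 1, 1, 4, 3]


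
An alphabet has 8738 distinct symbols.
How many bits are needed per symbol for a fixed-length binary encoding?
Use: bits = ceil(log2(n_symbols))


log2(8738) = 13.0931
Bracket: 2^13 = 8192 < 8738 <= 2^14 = 16384
So ceil(log2(8738)) = 14

bits = ceil(log2(8738)) = ceil(13.0931) = 14 bits


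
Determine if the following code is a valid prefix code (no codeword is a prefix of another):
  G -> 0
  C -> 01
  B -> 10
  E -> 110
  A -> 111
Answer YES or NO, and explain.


Checking each pair (does one codeword prefix another?):
  G='0' vs C='01': prefix -- VIOLATION

NO -- this is NOT a valid prefix code. G (0) is a prefix of C (01).


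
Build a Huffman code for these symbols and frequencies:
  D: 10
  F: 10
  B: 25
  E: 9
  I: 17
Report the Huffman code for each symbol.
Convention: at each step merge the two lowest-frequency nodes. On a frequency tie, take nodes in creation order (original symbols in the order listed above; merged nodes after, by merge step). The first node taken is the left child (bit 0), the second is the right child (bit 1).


Huffman tree construction:
Step 1: Merge E(9) + D(10) = 19
Step 2: Merge F(10) + I(17) = 27
Step 3: Merge (E+D)(19) + B(25) = 44
Step 4: Merge (F+I)(27) + ((E+D)+B)(44) = 71
Read each symbol's code off the tree from the root (left child = 0, right child = 1).

Codes:
  D: 101 (length 3)
  F: 00 (length 2)
  B: 11 (length 2)
  E: 100 (length 3)
  I: 01 (length 2)
Average code length: 161/71 = 2.2676 bits/symbol


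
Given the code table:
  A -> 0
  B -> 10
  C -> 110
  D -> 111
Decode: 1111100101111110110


Decoding:
111 -> D
110 -> C
0 -> A
10 -> B
111 -> D
111 -> D
0 -> A
110 -> C


Result: DCABDDAC


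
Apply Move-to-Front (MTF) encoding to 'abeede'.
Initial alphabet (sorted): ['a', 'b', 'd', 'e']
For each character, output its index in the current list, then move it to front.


MTF encoding:
'a': index 0 in ['a', 'b', 'd', 'e'] -> ['a', 'b', 'd', 'e']
'b': index 1 in ['a', 'b', 'd', 'e'] -> ['b', 'a', 'd', 'e']
'e': index 3 in ['b', 'a', 'd', 'e'] -> ['e', 'b', 'a', 'd']
'e': index 0 in ['e', 'b', 'a', 'd'] -> ['e', 'b', 'a', 'd']
'd': index 3 in ['e', 'b', 'a', 'd'] -> ['d', 'e', 'b', 'a']
'e': index 1 in ['d', 'e', 'b', 'a'] -> ['e', 'd', 'b', 'a']


Output: [0, 1, 3, 0, 3, 1]


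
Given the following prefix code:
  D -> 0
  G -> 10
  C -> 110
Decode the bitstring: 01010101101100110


Decoding step by step:
Bits 0 -> D
Bits 10 -> G
Bits 10 -> G
Bits 10 -> G
Bits 110 -> C
Bits 110 -> C
Bits 0 -> D
Bits 110 -> C


Decoded message: DGGGCCDC


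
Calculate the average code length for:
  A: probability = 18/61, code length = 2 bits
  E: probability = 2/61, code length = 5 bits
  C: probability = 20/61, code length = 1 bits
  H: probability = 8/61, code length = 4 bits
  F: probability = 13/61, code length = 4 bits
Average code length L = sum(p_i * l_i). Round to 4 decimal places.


Weighted contributions p_i * l_i:
  A: (18/61) * 2 = 36/61
  E: (2/61) * 5 = 10/61
  C: (20/61) * 1 = 20/61
  H: (8/61) * 4 = 32/61
  F: (13/61) * 4 = 52/61
Sum = (36 + 10 + 20 + 32 + 52)/61 = 150/61

L = 150/61 = 2.4590 bits/symbol


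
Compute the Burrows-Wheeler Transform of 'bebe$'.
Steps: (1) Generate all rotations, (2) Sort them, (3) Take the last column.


Rotations (sorted):
  0: $bebe -> last char: e
  1: be$be -> last char: e
  2: bebe$ -> last char: $
  3: e$beb -> last char: b
  4: ebe$b -> last char: b


BWT = ee$bb


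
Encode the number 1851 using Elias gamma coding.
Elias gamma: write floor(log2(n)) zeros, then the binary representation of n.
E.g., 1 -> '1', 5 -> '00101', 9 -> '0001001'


num_bits = floor(log2(1851)) + 1 = 11
leading_zeros = num_bits - 1 = 10
binary(1851) = 11100111011

Elias gamma(1851) = '0000000000' + '11100111011' = 000000000011100111011 (21 bits)


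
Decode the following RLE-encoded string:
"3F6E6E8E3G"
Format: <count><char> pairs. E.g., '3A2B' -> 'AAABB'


Expanding each <count><char> pair:
  3F -> 'FFF'
  6E -> 'EEEEEE'
  6E -> 'EEEEEE'
  8E -> 'EEEEEEEE'
  3G -> 'GGG'

Decoded = FFFEEEEEEEEEEEEEEEEEEEEGGG


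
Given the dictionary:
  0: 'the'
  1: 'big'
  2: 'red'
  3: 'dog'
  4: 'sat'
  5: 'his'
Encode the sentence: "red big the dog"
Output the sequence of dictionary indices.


Look up each word in the dictionary:
  'red' -> 2
  'big' -> 1
  'the' -> 0
  'dog' -> 3

Encoded: [2, 1, 0, 3]


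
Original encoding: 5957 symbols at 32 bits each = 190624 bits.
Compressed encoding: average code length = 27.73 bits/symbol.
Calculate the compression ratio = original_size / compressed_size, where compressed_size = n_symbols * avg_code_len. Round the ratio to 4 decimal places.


original_size = n_symbols * orig_bits = 5957 * 32 = 190624 bits
compressed_size = n_symbols * avg_code_len = 5957 * 27.73 = 165187.61 bits
ratio = original_size / compressed_size = 190624 / 165187.61 = 1.154

Compression ratio = 1.154


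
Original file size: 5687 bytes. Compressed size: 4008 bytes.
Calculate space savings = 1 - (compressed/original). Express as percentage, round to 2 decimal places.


ratio = compressed/original = 4008/5687 = 0.704765
savings = 1 - ratio = 1 - 0.704765 = 0.295235
as a percentage: 0.295235 * 100 = 29.52%

Space savings = 1 - 4008/5687 = 29.52%


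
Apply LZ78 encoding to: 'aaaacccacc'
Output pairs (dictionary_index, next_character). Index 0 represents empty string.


LZ78 encoding steps:
Dictionary: {0: ''}
Step 1: w='' (idx 0), next='a' -> output (0, 'a'), add 'a' as idx 1
Step 2: w='a' (idx 1), next='a' -> output (1, 'a'), add 'aa' as idx 2
Step 3: w='a' (idx 1), next='c' -> output (1, 'c'), add 'ac' as idx 3
Step 4: w='' (idx 0), next='c' -> output (0, 'c'), add 'c' as idx 4
Step 5: w='c' (idx 4), next='a' -> output (4, 'a'), add 'ca' as idx 5
Step 6: w='c' (idx 4), next='c' -> output (4, 'c'), add 'cc' as idx 6


Encoded: [(0, 'a'), (1, 'a'), (1, 'c'), (0, 'c'), (4, 'a'), (4, 'c')]


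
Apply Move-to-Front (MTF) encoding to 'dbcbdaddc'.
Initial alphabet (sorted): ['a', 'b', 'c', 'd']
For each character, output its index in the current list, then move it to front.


MTF encoding:
'd': index 3 in ['a', 'b', 'c', 'd'] -> ['d', 'a', 'b', 'c']
'b': index 2 in ['d', 'a', 'b', 'c'] -> ['b', 'd', 'a', 'c']
'c': index 3 in ['b', 'd', 'a', 'c'] -> ['c', 'b', 'd', 'a']
'b': index 1 in ['c', 'b', 'd', 'a'] -> ['b', 'c', 'd', 'a']
'd': index 2 in ['b', 'c', 'd', 'a'] -> ['d', 'b', 'c', 'a']
'a': index 3 in ['d', 'b', 'c', 'a'] -> ['a', 'd', 'b', 'c']
'd': index 1 in ['a', 'd', 'b', 'c'] -> ['d', 'a', 'b', 'c']
'd': index 0 in ['d', 'a', 'b', 'c'] -> ['d', 'a', 'b', 'c']
'c': index 3 in ['d', 'a', 'b', 'c'] -> ['c', 'd', 'a', 'b']


Output: [3, 2, 3, 1, 2, 3, 1, 0, 3]


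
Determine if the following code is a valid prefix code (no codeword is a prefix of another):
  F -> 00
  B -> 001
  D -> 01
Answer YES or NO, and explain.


Checking each pair (does one codeword prefix another?):
  F='00' vs B='001': prefix -- VIOLATION

NO -- this is NOT a valid prefix code. F (00) is a prefix of B (001).


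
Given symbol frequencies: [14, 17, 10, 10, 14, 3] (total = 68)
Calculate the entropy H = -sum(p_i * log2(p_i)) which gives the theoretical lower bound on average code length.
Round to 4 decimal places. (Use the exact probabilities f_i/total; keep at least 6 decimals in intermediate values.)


Per-symbol terms -p_i * log2(p_i) with p_i = f_i/68:
  p = 14/68 = 0.205882: log2(p) = -2.280108, -p*log2(p) = 0.469434
  p = 17/68 = 0.250000: log2(p) = -2.000000, -p*log2(p) = 0.500000
  p = 10/68 = 0.147059: log2(p) = -2.765535, -p*log2(p) = 0.406696
  p = 10/68 = 0.147059: log2(p) = -2.765535, -p*log2(p) = 0.406696
  p = 14/68 = 0.205882: log2(p) = -2.280108, -p*log2(p) = 0.469434
  p = 3/68 = 0.044118: log2(p) = -4.502500, -p*log2(p) = 0.198640
H = 0.469434 + 0.500000 + 0.406696 + 0.406696 + 0.469434 + 0.198640 = 2.450900

H = 2.4509 bits/symbol


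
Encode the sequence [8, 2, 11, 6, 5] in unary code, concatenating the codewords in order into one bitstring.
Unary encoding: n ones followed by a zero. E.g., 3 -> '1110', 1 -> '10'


Encode each number as n ones followed by a terminating 0:
  8 -> 111111110 (9 bits)
  2 -> 110 (3 bits)
  11 -> 111111111110 (12 bits)
  6 -> 1111110 (7 bits)
  5 -> 111110 (6 bits)
Total length = 9 + 3 + 12 + 7 + 6 = 37 bits.

Unary([8, 2, 11, 6, 5]) = 1111111101101111111111101111110111110 (37 bits)


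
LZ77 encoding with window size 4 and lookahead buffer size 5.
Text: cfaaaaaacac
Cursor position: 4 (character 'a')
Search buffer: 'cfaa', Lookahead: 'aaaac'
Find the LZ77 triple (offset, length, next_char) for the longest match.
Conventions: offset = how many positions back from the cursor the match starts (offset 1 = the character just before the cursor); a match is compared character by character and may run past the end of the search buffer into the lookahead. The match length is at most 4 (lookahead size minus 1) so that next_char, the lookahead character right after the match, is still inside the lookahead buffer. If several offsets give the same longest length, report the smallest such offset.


Try each offset into the search buffer:
  offset=1 (pos 3, char 'a'): match length 4
  offset=2 (pos 2, char 'a'): match length 4
  offset=3 (pos 1, char 'f'): match length 0
  offset=4 (pos 0, char 'c'): match length 0
Longest match has length 4, found at offsets 1, 2; take the smallest, offset 1.
next_char = character at position 4 + 4 = 8 -> 'c'

Best match: offset=1, length=4 (matching 'aaaa' starting at position 3)
LZ77 triple: (1, 4, 'c')


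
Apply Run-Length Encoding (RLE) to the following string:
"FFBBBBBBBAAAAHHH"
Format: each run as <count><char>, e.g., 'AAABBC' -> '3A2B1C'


Scanning runs left to right:
  i=0: run of 'F' x 2 -> '2F'
  i=2: run of 'B' x 7 -> '7B'
  i=9: run of 'A' x 4 -> '4A'
  i=13: run of 'H' x 3 -> '3H'

RLE = 2F7B4A3H


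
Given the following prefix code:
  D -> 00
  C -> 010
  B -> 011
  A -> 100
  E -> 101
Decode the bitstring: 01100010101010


Decoding step by step:
Bits 011 -> B
Bits 00 -> D
Bits 010 -> C
Bits 101 -> E
Bits 010 -> C


Decoded message: BDCEC


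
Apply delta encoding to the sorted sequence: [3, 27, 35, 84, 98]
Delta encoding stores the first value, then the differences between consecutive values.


First value: 3
Deltas:
  27 - 3 = 24
  35 - 27 = 8
  84 - 35 = 49
  98 - 84 = 14


Delta encoded: [3, 24, 8, 49, 14]


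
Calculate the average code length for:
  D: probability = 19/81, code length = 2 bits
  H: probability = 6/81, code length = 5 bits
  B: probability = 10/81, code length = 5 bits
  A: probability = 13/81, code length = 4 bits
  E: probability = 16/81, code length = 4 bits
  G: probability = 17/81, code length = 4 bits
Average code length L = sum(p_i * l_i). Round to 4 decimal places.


Weighted contributions p_i * l_i:
  D: (19/81) * 2 = 38/81
  H: (6/81) * 5 = 30/81
  B: (10/81) * 5 = 50/81
  A: (13/81) * 4 = 52/81
  E: (16/81) * 4 = 64/81
  G: (17/81) * 4 = 68/81
Sum = (38 + 30 + 50 + 52 + 64 + 68)/81 = 302/81

L = 302/81 = 3.7284 bits/symbol


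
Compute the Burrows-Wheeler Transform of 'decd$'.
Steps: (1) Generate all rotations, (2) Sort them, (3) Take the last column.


Rotations (sorted):
  0: $decd -> last char: d
  1: cd$de -> last char: e
  2: d$dec -> last char: c
  3: decd$ -> last char: $
  4: ecd$d -> last char: d


BWT = dec$d


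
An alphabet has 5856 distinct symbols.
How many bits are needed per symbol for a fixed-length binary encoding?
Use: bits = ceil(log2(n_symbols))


log2(5856) = 12.5157
Bracket: 2^12 = 4096 < 5856 <= 2^13 = 8192
So ceil(log2(5856)) = 13

bits = ceil(log2(5856)) = ceil(12.5157) = 13 bits


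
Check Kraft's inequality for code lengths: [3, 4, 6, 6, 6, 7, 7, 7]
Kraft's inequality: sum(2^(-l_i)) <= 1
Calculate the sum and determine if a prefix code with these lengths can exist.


Sum = 2^(-3) + 2^(-4) + 2^(-6) + 2^(-6) + 2^(-6) + 2^(-7) + 2^(-7) + 2^(-7)
    = 0.125 + 0.0625 + 0.015625 + 0.015625 + 0.015625 + 0.0078125 + 0.0078125 + 0.0078125
    = 33/128 = 0.2578125
Since 0.2578125 <= 1, Kraft's inequality IS satisfied.
A prefix code with these lengths CAN exist.

Kraft sum = 0.2578125. Satisfied.


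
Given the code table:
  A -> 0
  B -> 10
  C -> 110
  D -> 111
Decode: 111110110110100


Decoding:
111 -> D
110 -> C
110 -> C
110 -> C
10 -> B
0 -> A


Result: DCCCBA


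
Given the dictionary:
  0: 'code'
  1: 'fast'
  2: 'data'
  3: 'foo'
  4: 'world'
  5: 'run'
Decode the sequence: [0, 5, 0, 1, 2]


Look up each index in the dictionary:
  0 -> 'code'
  5 -> 'run'
  0 -> 'code'
  1 -> 'fast'
  2 -> 'data'

Decoded: "code run code fast data"


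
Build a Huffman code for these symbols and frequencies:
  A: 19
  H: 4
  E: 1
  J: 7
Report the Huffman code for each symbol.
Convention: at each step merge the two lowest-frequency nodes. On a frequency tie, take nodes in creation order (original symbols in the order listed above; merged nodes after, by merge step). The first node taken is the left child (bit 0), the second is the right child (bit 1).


Huffman tree construction:
Step 1: Merge E(1) + H(4) = 5
Step 2: Merge (E+H)(5) + J(7) = 12
Step 3: Merge ((E+H)+J)(12) + A(19) = 31
Read each symbol's code off the tree from the root (left child = 0, right child = 1).

Codes:
  A: 1 (length 1)
  H: 001 (length 3)
  E: 000 (length 3)
  J: 01 (length 2)
Average code length: 48/31 = 1.5484 bits/symbol


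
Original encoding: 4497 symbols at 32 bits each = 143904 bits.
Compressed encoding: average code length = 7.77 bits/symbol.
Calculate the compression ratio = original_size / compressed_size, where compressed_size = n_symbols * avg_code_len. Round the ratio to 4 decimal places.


original_size = n_symbols * orig_bits = 4497 * 32 = 143904 bits
compressed_size = n_symbols * avg_code_len = 4497 * 7.77 = 34941.69 bits
ratio = original_size / compressed_size = 143904 / 34941.69 = 4.1184

Compression ratio = 4.1184


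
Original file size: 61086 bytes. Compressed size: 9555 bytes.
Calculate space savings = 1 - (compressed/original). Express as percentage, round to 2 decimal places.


ratio = compressed/original = 9555/61086 = 0.156419
savings = 1 - ratio = 1 - 0.156419 = 0.843581
as a percentage: 0.843581 * 100 = 84.36%

Space savings = 1 - 9555/61086 = 84.36%


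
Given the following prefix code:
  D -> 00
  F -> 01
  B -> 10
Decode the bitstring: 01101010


Decoding step by step:
Bits 01 -> F
Bits 10 -> B
Bits 10 -> B
Bits 10 -> B


Decoded message: FBBB


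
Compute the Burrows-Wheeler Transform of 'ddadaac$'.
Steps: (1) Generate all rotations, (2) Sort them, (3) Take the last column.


Rotations (sorted):
  0: $ddadaac -> last char: c
  1: aac$ddad -> last char: d
  2: ac$ddada -> last char: a
  3: adaac$dd -> last char: d
  4: c$ddadaa -> last char: a
  5: daac$dda -> last char: a
  6: dadaac$d -> last char: d
  7: ddadaac$ -> last char: $


BWT = cdadaad$


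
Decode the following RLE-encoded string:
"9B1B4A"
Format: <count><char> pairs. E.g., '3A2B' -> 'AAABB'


Expanding each <count><char> pair:
  9B -> 'BBBBBBBBB'
  1B -> 'B'
  4A -> 'AAAA'

Decoded = BBBBBBBBBBAAAA


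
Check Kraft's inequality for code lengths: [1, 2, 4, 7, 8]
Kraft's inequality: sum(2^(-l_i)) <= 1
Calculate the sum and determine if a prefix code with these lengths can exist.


Sum = 2^(-1) + 2^(-2) + 2^(-4) + 2^(-7) + 2^(-8)
    = 0.5 + 0.25 + 0.0625 + 0.0078125 + 0.00390625
    = 211/256 = 0.82421875
Since 0.82421875 <= 1, Kraft's inequality IS satisfied.
A prefix code with these lengths CAN exist.

Kraft sum = 0.82421875. Satisfied.


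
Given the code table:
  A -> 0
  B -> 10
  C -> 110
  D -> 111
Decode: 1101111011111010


Decoding:
110 -> C
111 -> D
10 -> B
111 -> D
110 -> C
10 -> B


Result: CDBDCB


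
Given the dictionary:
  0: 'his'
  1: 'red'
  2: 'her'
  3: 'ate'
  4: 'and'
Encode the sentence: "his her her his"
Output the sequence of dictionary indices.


Look up each word in the dictionary:
  'his' -> 0
  'her' -> 2
  'her' -> 2
  'his' -> 0

Encoded: [0, 2, 2, 0]


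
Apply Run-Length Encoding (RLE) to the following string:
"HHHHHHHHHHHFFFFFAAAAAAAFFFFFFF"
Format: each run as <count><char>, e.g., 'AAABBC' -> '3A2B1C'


Scanning runs left to right:
  i=0: run of 'H' x 11 -> '11H'
  i=11: run of 'F' x 5 -> '5F'
  i=16: run of 'A' x 7 -> '7A'
  i=23: run of 'F' x 7 -> '7F'

RLE = 11H5F7A7F


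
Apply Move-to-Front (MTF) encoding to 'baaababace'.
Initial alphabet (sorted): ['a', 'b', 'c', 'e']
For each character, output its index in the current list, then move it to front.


MTF encoding:
'b': index 1 in ['a', 'b', 'c', 'e'] -> ['b', 'a', 'c', 'e']
'a': index 1 in ['b', 'a', 'c', 'e'] -> ['a', 'b', 'c', 'e']
'a': index 0 in ['a', 'b', 'c', 'e'] -> ['a', 'b', 'c', 'e']
'a': index 0 in ['a', 'b', 'c', 'e'] -> ['a', 'b', 'c', 'e']
'b': index 1 in ['a', 'b', 'c', 'e'] -> ['b', 'a', 'c', 'e']
'a': index 1 in ['b', 'a', 'c', 'e'] -> ['a', 'b', 'c', 'e']
'b': index 1 in ['a', 'b', 'c', 'e'] -> ['b', 'a', 'c', 'e']
'a': index 1 in ['b', 'a', 'c', 'e'] -> ['a', 'b', 'c', 'e']
'c': index 2 in ['a', 'b', 'c', 'e'] -> ['c', 'a', 'b', 'e']
'e': index 3 in ['c', 'a', 'b', 'e'] -> ['e', 'c', 'a', 'b']


Output: [1, 1, 0, 0, 1, 1, 1, 1, 2, 3]


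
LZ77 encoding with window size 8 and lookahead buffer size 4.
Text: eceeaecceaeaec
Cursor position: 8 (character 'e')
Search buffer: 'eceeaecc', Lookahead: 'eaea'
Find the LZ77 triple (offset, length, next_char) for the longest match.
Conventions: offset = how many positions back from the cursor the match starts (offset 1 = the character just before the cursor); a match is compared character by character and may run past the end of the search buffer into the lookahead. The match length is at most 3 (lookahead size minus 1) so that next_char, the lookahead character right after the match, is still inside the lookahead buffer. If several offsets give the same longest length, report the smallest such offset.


Try each offset into the search buffer:
  offset=1 (pos 7, char 'c'): match length 0
  offset=2 (pos 6, char 'c'): match length 0
  offset=3 (pos 5, char 'e'): match length 1
  offset=4 (pos 4, char 'a'): match length 0
  offset=5 (pos 3, char 'e'): match length 3
  offset=6 (pos 2, char 'e'): match length 1
  offset=7 (pos 1, char 'c'): match length 0
  offset=8 (pos 0, char 'e'): match length 1
Longest match has length 3 at offset 5.
next_char = character at position 8 + 3 = 11 -> 'a'

Best match: offset=5, length=3 (matching 'eae' starting at position 3)
LZ77 triple: (5, 3, 'a')


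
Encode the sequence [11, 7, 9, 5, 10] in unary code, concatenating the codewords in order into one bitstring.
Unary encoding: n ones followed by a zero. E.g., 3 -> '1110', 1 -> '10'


Encode each number as n ones followed by a terminating 0:
  11 -> 111111111110 (12 bits)
  7 -> 11111110 (8 bits)
  9 -> 1111111110 (10 bits)
  5 -> 111110 (6 bits)
  10 -> 11111111110 (11 bits)
Total length = 12 + 8 + 10 + 6 + 11 = 47 bits.

Unary([11, 7, 9, 5, 10]) = 11111111111011111110111111111011111011111111110 (47 bits)


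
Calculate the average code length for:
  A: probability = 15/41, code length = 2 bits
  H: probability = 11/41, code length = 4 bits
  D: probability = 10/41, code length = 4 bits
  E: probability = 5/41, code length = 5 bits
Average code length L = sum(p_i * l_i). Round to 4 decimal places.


Weighted contributions p_i * l_i:
  A: (15/41) * 2 = 30/41
  H: (11/41) * 4 = 44/41
  D: (10/41) * 4 = 40/41
  E: (5/41) * 5 = 25/41
Sum = (30 + 44 + 40 + 25)/41 = 139/41

L = 139/41 = 3.3902 bits/symbol


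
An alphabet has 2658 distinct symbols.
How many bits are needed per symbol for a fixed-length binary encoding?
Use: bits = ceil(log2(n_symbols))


log2(2658) = 11.3761
Bracket: 2^11 = 2048 < 2658 <= 2^12 = 4096
So ceil(log2(2658)) = 12

bits = ceil(log2(2658)) = ceil(11.3761) = 12 bits


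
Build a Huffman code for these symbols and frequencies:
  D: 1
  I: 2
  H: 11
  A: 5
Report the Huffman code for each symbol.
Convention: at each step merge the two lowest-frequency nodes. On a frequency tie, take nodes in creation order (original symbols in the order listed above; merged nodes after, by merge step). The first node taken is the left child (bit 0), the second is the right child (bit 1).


Huffman tree construction:
Step 1: Merge D(1) + I(2) = 3
Step 2: Merge (D+I)(3) + A(5) = 8
Step 3: Merge ((D+I)+A)(8) + H(11) = 19
Read each symbol's code off the tree from the root (left child = 0, right child = 1).

Codes:
  D: 000 (length 3)
  I: 001 (length 3)
  H: 1 (length 1)
  A: 01 (length 2)
Average code length: 30/19 = 1.5789 bits/symbol


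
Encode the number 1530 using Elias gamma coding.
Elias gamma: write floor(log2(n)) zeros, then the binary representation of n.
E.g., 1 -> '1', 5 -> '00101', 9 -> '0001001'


num_bits = floor(log2(1530)) + 1 = 11
leading_zeros = num_bits - 1 = 10
binary(1530) = 10111111010

Elias gamma(1530) = '0000000000' + '10111111010' = 000000000010111111010 (21 bits)


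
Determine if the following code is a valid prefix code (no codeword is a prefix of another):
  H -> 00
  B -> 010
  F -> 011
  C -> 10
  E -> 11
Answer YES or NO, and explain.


Checking each pair (does one codeword prefix another?):
  H='00' vs B='010': no prefix
  H='00' vs F='011': no prefix
  H='00' vs C='10': no prefix
  H='00' vs E='11': no prefix
  B='010' vs H='00': no prefix
  B='010' vs F='011': no prefix
  B='010' vs C='10': no prefix
  B='010' vs E='11': no prefix
  F='011' vs H='00': no prefix
  F='011' vs B='010': no prefix
  F='011' vs C='10': no prefix
  F='011' vs E='11': no prefix
  C='10' vs H='00': no prefix
  C='10' vs B='010': no prefix
  C='10' vs F='011': no prefix
  C='10' vs E='11': no prefix
  E='11' vs H='00': no prefix
  E='11' vs B='010': no prefix
  E='11' vs F='011': no prefix
  E='11' vs C='10': no prefix
No violation found over all pairs.

YES -- this is a valid prefix code. No codeword is a prefix of any other codeword.


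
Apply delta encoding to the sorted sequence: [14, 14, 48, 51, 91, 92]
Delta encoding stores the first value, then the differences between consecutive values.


First value: 14
Deltas:
  14 - 14 = 0
  48 - 14 = 34
  51 - 48 = 3
  91 - 51 = 40
  92 - 91 = 1


Delta encoded: [14, 0, 34, 3, 40, 1]


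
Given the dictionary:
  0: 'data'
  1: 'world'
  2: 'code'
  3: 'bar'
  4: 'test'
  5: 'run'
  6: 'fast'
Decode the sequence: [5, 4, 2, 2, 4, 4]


Look up each index in the dictionary:
  5 -> 'run'
  4 -> 'test'
  2 -> 'code'
  2 -> 'code'
  4 -> 'test'
  4 -> 'test'

Decoded: "run test code code test test"


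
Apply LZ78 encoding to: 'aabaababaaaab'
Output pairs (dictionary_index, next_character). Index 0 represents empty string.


LZ78 encoding steps:
Dictionary: {0: ''}
Step 1: w='' (idx 0), next='a' -> output (0, 'a'), add 'a' as idx 1
Step 2: w='a' (idx 1), next='b' -> output (1, 'b'), add 'ab' as idx 2
Step 3: w='a' (idx 1), next='a' -> output (1, 'a'), add 'aa' as idx 3
Step 4: w='' (idx 0), next='b' -> output (0, 'b'), add 'b' as idx 4
Step 5: w='ab' (idx 2), next='a' -> output (2, 'a'), add 'aba' as idx 5
Step 6: w='aa' (idx 3), next='a' -> output (3, 'a'), add 'aaa' as idx 6
Step 7: w='b' (idx 4), end of input -> output (4, '')


Encoded: [(0, 'a'), (1, 'b'), (1, 'a'), (0, 'b'), (2, 'a'), (3, 'a'), (4, '')]


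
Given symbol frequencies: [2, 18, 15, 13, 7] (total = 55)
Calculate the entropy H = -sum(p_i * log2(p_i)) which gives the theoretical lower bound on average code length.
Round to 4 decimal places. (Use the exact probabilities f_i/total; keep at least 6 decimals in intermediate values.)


Per-symbol terms -p_i * log2(p_i) with p_i = f_i/55:
  p = 2/55 = 0.036364: log2(p) = -4.781360, -p*log2(p) = 0.173868
  p = 18/55 = 0.327273: log2(p) = -1.611435, -p*log2(p) = 0.527379
  p = 15/55 = 0.272727: log2(p) = -1.874469, -p*log2(p) = 0.511219
  p = 13/55 = 0.236364: log2(p) = -2.080920, -p*log2(p) = 0.491854
  p = 7/55 = 0.127273: log2(p) = -2.974005, -p*log2(p) = 0.378510
H = 0.173868 + 0.527379 + 0.511219 + 0.491854 + 0.378510 = 2.082830

H = 2.0828 bits/symbol


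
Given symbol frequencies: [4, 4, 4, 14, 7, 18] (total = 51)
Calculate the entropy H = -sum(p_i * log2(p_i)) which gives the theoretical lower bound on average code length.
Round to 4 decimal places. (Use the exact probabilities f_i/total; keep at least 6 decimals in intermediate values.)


Per-symbol terms -p_i * log2(p_i) with p_i = f_i/51:
  p = 4/51 = 0.078431: log2(p) = -3.672425, -p*log2(p) = 0.288033
  p = 4/51 = 0.078431: log2(p) = -3.672425, -p*log2(p) = 0.288033
  p = 4/51 = 0.078431: log2(p) = -3.672425, -p*log2(p) = 0.288033
  p = 14/51 = 0.274510: log2(p) = -1.865070, -p*log2(p) = 0.511980
  p = 7/51 = 0.137255: log2(p) = -2.865070, -p*log2(p) = 0.393245
  p = 18/51 = 0.352941: log2(p) = -1.502500, -p*log2(p) = 0.530294
H = 0.288033 + 0.288033 + 0.288033 + 0.511980 + 0.393245 + 0.530294 = 2.299618

H = 2.2996 bits/symbol


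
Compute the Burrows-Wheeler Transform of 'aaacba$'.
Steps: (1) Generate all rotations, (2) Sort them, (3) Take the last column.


Rotations (sorted):
  0: $aaacba -> last char: a
  1: a$aaacb -> last char: b
  2: aaacba$ -> last char: $
  3: aacba$a -> last char: a
  4: acba$aa -> last char: a
  5: ba$aaac -> last char: c
  6: cba$aaa -> last char: a


BWT = ab$aaca


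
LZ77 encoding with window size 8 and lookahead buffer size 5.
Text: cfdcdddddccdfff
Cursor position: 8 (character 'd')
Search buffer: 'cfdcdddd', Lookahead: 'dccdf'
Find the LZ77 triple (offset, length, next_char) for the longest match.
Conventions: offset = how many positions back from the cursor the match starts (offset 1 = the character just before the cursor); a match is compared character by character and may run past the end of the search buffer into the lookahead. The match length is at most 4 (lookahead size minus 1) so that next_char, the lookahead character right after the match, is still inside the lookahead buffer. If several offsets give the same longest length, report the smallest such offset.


Try each offset into the search buffer:
  offset=1 (pos 7, char 'd'): match length 1
  offset=2 (pos 6, char 'd'): match length 1
  offset=3 (pos 5, char 'd'): match length 1
  offset=4 (pos 4, char 'd'): match length 1
  offset=5 (pos 3, char 'c'): match length 0
  offset=6 (pos 2, char 'd'): match length 2
  offset=7 (pos 1, char 'f'): match length 0
  offset=8 (pos 0, char 'c'): match length 0
Longest match has length 2 at offset 6.
next_char = character at position 8 + 2 = 10 -> 'c'

Best match: offset=6, length=2 (matching 'dc' starting at position 2)
LZ77 triple: (6, 2, 'c')


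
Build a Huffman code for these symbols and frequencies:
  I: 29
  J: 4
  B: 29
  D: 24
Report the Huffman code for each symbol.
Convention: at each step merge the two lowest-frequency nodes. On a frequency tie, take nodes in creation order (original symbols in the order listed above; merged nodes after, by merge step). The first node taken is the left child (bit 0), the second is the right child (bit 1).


Huffman tree construction:
Step 1: Merge J(4) + D(24) = 28
Step 2: Merge (J+D)(28) + I(29) = 57
Step 3: Merge B(29) + ((J+D)+I)(57) = 86
Read each symbol's code off the tree from the root (left child = 0, right child = 1).

Codes:
  I: 11 (length 2)
  J: 100 (length 3)
  B: 0 (length 1)
  D: 101 (length 3)
Average code length: 171/86 = 1.9884 bits/symbol


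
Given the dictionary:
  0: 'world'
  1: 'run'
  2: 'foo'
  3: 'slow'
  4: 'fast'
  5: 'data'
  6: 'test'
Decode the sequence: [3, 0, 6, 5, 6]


Look up each index in the dictionary:
  3 -> 'slow'
  0 -> 'world'
  6 -> 'test'
  5 -> 'data'
  6 -> 'test'

Decoded: "slow world test data test"


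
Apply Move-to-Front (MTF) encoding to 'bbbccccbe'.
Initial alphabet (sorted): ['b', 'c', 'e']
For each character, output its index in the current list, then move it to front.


MTF encoding:
'b': index 0 in ['b', 'c', 'e'] -> ['b', 'c', 'e']
'b': index 0 in ['b', 'c', 'e'] -> ['b', 'c', 'e']
'b': index 0 in ['b', 'c', 'e'] -> ['b', 'c', 'e']
'c': index 1 in ['b', 'c', 'e'] -> ['c', 'b', 'e']
'c': index 0 in ['c', 'b', 'e'] -> ['c', 'b', 'e']
'c': index 0 in ['c', 'b', 'e'] -> ['c', 'b', 'e']
'c': index 0 in ['c', 'b', 'e'] -> ['c', 'b', 'e']
'b': index 1 in ['c', 'b', 'e'] -> ['b', 'c', 'e']
'e': index 2 in ['b', 'c', 'e'] -> ['e', 'b', 'c']


Output: [0, 0, 0, 1, 0, 0, 0, 1, 2]
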